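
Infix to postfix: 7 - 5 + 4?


Left to right (same or higher precedence on left)
Postfix: 7 5 - 4 +


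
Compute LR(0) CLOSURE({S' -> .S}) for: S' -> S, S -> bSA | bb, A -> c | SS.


Start: S' -> .S
For each item with dot before a nonterminal B, add B -> .γ for every B-production
Closure: [S' -> .S, S -> .bSA, S -> .bb]


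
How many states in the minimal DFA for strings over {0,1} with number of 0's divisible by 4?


Track (count of 0) mod 4: states 0..3, accept at 0
Minimal DFA: 4 states


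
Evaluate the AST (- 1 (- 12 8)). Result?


Evaluate inner: (- 12 8) = 4
Evaluate root: (- 1 4) = -3
Result: -3


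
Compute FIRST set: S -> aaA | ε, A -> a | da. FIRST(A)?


Per alternative of A: FIRST(a) = {a}; FIRST(da) = {d}
FIRST(A) = {a, d}


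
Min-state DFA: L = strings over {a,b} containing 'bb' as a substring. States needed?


KMP-style automaton: 2 progress states + 1 absorbing accept = 3
Minimal DFA: 3 states


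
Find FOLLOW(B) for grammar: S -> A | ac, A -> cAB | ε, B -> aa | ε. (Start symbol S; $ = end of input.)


$ ∈ FOLLOW(S). For each A -> αBβ: add FIRST(β)\{ε} to FOLLOW(B); if β nullable, add FOLLOW(A).
FOLLOW(B) = {$, a}


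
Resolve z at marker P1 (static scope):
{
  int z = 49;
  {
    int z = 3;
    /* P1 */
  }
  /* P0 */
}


z declared in the same block as P1
z = 3


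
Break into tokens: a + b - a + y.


Scan left to right, longest-match per lexeme
Tokens: ID(a), OP(+), ID(b), OP(-), ID(a), OP(+), ID(y)


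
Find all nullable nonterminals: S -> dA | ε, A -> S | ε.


A nonterminal is nullable iff some alternative derives ε (directly, or every symbol in it is nullable)
Nullable: {A, S}


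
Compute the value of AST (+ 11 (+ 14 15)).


Evaluate inner: (+ 14 15) = 29
Evaluate root: (+ 11 29) = 40
Result: 40


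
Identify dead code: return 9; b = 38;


statement follows a return and is unreachable
Dead: 'b = 38'


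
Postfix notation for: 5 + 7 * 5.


* has higher precedence, evaluate 7*5 first
Postfix: 5 7 5 * +


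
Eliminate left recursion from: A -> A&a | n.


Left-recursive alternatives: A&a; non-recursive: n
Introduce A': A -> nA', A' -> &aA' | ε


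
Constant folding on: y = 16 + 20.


16 + 20 = 36 at compile time
Optimized: y = 36


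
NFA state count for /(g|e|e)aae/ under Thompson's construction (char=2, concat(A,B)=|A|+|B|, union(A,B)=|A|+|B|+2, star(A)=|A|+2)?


Syntax tree has 6 char leaf(s), 2 union(s), 0 star(s)
chars contribute 6×2 = 12; each union adds +2; each star adds +2
Total: 12 + 4 + 0 = 16 states


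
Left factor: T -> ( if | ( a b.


Common prefix: '('
Factored: T -> ( T', T' -> if | a b


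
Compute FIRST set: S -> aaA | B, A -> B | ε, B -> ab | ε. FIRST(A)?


Per alternative of A: FIRST(B) = {a, ε}; FIRST(ε) = {ε}
FIRST(A) = {a, ε}


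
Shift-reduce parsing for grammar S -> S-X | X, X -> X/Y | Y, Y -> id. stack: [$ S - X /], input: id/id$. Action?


no handle; shift 'id'
Action: shift


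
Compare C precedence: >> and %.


'%' is multiplicative (level 10); '>>' is shift (level 8)
Higher level binds tighter
'%' has higher precedence than '>>'


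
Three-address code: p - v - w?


Break into single-operator statements:
t1 = p - v
t2 = t1 - w


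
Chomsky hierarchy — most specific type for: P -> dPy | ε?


Single nonterminal LHS, but d^n y^n is not regular
Classification: Type 2 (Context-Free)


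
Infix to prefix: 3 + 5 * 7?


'*' binds tighter: tree is (+ 3 (* 5 7))
Prefix: + 3 * 5 7


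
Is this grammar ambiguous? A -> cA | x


right-linear, alternatives start with distinct terminals 'c' vs 'x': unique leftmost derivation
Unambiguous


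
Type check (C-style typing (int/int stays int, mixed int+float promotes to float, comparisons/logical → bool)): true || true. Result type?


Operand types: bool || bool
Rule: logical operators take bool operands and yield bool
Result type: bool


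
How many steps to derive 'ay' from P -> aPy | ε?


Derivation: P => aPy => ay
Steps: 2


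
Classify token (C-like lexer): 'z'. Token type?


Pattern: letter/underscore followed by alphanumerics, not a keyword
Type: IDENTIFIER


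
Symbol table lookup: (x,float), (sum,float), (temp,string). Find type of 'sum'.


Lookup 'sum' → type float


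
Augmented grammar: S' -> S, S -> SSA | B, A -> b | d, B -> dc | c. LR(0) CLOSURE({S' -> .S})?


Start: S' -> .S
For each item with dot before a nonterminal B, add B -> .γ for every B-production
Closure: [S' -> .S, S -> .SSA, S -> .B, B -> .dc, B -> .c]


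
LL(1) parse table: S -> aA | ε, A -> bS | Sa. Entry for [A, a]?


For [A, a]: 'a' ∈ FIRST(Sa)
Entry: A -> Sa


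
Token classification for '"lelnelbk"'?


Pattern: double-quoted sequence
Type: STRING_LITERAL


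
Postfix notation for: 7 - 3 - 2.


Left to right (same or higher precedence on left)
Postfix: 7 3 - 2 -


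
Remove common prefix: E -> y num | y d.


Common prefix: 'y'
Factored: E -> y E', E' -> num | d


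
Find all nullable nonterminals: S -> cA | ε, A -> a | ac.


A nonterminal is nullable iff some alternative derives ε (directly, or every symbol in it is nullable)
Nullable: {S}


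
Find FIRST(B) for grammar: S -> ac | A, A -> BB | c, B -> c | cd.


Per alternative of B: FIRST(c) = {c}; FIRST(cd) = {c}
FIRST(B) = {c}


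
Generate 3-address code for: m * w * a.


Break into single-operator statements:
t1 = m * w
t2 = t1 * a


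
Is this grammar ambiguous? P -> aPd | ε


balanced a^n…d^n: each string has a unique parse
Unambiguous


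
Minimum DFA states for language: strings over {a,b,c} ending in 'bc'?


Track the longest suffix of input matching a prefix of 'bc': 3 classes (prefixes of length 0..2)
Minimal DFA: 3 states


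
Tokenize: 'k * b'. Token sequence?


Scan left to right, longest-match per lexeme
Tokens: ID(k), OP(*), ID(b)


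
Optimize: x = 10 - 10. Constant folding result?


10 - 10 = 0 at compile time
Optimized: x = 0


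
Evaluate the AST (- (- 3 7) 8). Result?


Evaluate inner: (- 3 7) = -4
Evaluate root: (- -4 8) = -12
Result: -12


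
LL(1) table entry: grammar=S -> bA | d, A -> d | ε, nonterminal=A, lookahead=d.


For [A, d]: 'd' ∈ FIRST(d)
Entry: A -> d


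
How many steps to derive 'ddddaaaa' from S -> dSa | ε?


Derivation: S => dSa => ddSaa => dddSaaa => ddddSaaaa => ddddaaaa
Steps: 5


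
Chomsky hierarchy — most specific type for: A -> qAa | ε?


Single nonterminal LHS, but q^n a^n is not regular
Classification: Type 2 (Context-Free)


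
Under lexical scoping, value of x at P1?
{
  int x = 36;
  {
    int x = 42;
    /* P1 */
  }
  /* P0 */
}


x declared in the same block as P1
x = 42


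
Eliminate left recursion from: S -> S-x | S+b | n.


Left-recursive alternatives: S-x, S+b; non-recursive: n
Introduce S': S -> nS', S' -> -xS' | +bS' | ε


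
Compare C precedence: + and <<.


'+' is additive (level 9); '<<' is shift (level 8)
Higher level binds tighter
'+' has higher precedence than '<<'


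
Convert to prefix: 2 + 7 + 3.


left-to-right (same/higher precedence on left): tree is (+ (+ 2 7) 3)
Prefix: + + 2 7 3


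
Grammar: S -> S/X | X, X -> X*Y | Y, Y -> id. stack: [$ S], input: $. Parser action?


start symbol S on stack, input exhausted
Action: accept


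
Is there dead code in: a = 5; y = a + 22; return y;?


a is read by y's definition; y is returned
No dead code


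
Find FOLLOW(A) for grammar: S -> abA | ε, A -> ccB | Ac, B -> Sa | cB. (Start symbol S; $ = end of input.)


$ ∈ FOLLOW(S). For each A -> αBβ: add FIRST(β)\{ε} to FOLLOW(B); if β nullable, add FOLLOW(A).
FOLLOW(A) = {$, a, c}


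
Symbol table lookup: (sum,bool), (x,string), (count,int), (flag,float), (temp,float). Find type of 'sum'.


Lookup 'sum' → type bool


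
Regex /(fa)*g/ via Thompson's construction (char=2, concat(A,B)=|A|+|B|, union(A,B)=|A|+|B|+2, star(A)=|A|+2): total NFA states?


Syntax tree has 3 char leaf(s), 0 union(s), 1 star(s)
chars contribute 3×2 = 6; each union adds +2; each star adds +2
Total: 6 + 0 + 2 = 8 states


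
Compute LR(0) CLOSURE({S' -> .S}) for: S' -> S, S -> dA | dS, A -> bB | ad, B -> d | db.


Start: S' -> .S
For each item with dot before a nonterminal B, add B -> .γ for every B-production
Closure: [S' -> .S, S -> .dA, S -> .dS]


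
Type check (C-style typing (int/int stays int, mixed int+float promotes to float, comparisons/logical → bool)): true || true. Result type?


Operand types: bool || bool
Rule: logical operators take bool operands and yield bool
Result type: bool


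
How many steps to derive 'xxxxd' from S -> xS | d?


Derivation: S => xS => xxS => xxxS => xxxxS => xxxxd
Steps: 5


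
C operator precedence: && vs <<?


'<<' is shift (level 8); '&&' is logical AND (level 2)
Higher level binds tighter
'<<' has higher precedence than '&&'


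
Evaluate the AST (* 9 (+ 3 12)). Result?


Evaluate inner: (+ 3 12) = 15
Evaluate root: (* 9 15) = 135
Result: 135


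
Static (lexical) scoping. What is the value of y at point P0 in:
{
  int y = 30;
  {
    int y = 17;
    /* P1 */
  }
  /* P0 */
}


y declared in the same block as P0
y = 30


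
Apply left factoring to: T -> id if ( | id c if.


Common prefix: 'id'
Factored: T -> id T', T' -> if ( | c if


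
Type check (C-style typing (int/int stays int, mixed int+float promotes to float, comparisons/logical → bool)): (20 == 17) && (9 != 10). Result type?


Operand types: bool && bool
Rule: logical operators take bool operands and yield bool
Result type: bool


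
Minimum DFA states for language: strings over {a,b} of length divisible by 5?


Track length mod 5: states 0..4, accept at 0
Minimal DFA: 5 states


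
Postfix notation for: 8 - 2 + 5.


Left to right (same or higher precedence on left)
Postfix: 8 2 - 5 +


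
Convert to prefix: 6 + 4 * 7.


'*' binds tighter: tree is (+ 6 (* 4 7))
Prefix: + 6 * 4 7


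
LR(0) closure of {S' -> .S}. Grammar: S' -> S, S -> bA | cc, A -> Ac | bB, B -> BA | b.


Start: S' -> .S
For each item with dot before a nonterminal B, add B -> .γ for every B-production
Closure: [S' -> .S, S -> .bA, S -> .cc]


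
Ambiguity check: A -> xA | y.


right-linear, alternatives start with distinct terminals 'x' vs 'y': unique leftmost derivation
Unambiguous


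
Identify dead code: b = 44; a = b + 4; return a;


b is read by a's definition; a is returned
No dead code


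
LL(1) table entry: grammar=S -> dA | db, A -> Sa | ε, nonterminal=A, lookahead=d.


For [A, d]: 'd' ∈ FIRST(Sa)
Entry: A -> Sa


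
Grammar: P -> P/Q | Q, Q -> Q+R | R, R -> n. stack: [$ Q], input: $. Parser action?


lookahead ∉ {+} so Q won't extend; reduce P -> Q
Action: reduce (P -> Q)


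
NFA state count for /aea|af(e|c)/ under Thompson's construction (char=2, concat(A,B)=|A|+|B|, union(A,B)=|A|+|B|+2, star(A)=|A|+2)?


Syntax tree has 7 char leaf(s), 2 union(s), 0 star(s)
chars contribute 7×2 = 14; each union adds +2; each star adds +2
Total: 14 + 4 + 0 = 18 states


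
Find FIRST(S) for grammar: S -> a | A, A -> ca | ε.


Per alternative of S: FIRST(a) = {a}; FIRST(A) = {c, ε}
FIRST(S) = {a, c, ε}


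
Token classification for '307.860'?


Pattern: digits with a decimal point
Type: FLOAT_LITERAL


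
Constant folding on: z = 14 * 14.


14 * 14 = 196 at compile time
Optimized: z = 196


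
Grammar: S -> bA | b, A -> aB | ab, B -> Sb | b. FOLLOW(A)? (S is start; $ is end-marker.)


$ ∈ FOLLOW(S). For each A -> αBβ: add FIRST(β)\{ε} to FOLLOW(B); if β nullable, add FOLLOW(A).
FOLLOW(A) = {$, b}


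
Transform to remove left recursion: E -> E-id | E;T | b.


Left-recursive alternatives: E-id, E;T; non-recursive: b
Introduce E': E -> bE', E' -> -idE' | ;TE' | ε


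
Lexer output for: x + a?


Scan left to right, longest-match per lexeme
Tokens: ID(x), OP(+), ID(a)


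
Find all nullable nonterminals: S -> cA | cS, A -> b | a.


A nonterminal is nullable iff some alternative derives ε (directly, or every symbol in it is nullable)
Nullable: {}


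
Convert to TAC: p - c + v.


Break into single-operator statements:
t1 = p - c
t2 = t1 + v


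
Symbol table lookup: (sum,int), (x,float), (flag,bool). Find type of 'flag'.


Lookup 'flag' → type bool


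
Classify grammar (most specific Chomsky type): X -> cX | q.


Right-linear: every RHS is a terminal or a terminal followed by one nonterminal
Classification: Type 3 (Regular)


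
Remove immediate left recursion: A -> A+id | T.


Left-recursive alternatives: A+id; non-recursive: T
Introduce A': A -> TA', A' -> +idA' | ε


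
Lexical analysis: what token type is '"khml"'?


Pattern: double-quoted sequence
Type: STRING_LITERAL


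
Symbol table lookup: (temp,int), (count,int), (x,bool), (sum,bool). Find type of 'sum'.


Lookup 'sum' → type bool


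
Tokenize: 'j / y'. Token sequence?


Scan left to right, longest-match per lexeme
Tokens: ID(j), OP(/), ID(y)


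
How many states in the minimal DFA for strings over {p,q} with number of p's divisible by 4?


Track (count of p) mod 4: states 0..3, accept at 0
Minimal DFA: 4 states


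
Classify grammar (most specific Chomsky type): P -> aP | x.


Right-linear: every RHS is a terminal or a terminal followed by one nonterminal
Classification: Type 3 (Regular)


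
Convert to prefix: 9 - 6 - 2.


left-to-right (same/higher precedence on left): tree is (- (- 9 6) 2)
Prefix: - - 9 6 2


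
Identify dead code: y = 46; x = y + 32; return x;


y is read by x's definition; x is returned
No dead code


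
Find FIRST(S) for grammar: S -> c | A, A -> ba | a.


Per alternative of S: FIRST(c) = {c}; FIRST(A) = {a, b}
FIRST(S) = {a, b, c}


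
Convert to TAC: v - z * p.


Break into single-operator statements:
t1 = z * p
t2 = v - t1


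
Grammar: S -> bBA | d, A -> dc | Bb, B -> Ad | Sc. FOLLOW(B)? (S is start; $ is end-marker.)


$ ∈ FOLLOW(S). For each A -> αBβ: add FIRST(β)\{ε} to FOLLOW(B); if β nullable, add FOLLOW(A).
FOLLOW(B) = {b, d}


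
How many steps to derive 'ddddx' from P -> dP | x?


Derivation: P => dP => ddP => dddP => ddddP => ddddx
Steps: 5


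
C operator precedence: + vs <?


'+' is additive (level 9); '<' is relational (level 7)
Higher level binds tighter
'+' has higher precedence than '<'


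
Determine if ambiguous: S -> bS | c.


right-linear, alternatives start with distinct terminals 'b' vs 'c': unique leftmost derivation
Unambiguous


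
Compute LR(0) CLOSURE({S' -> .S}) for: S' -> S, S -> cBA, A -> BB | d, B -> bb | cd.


Start: S' -> .S
For each item with dot before a nonterminal B, add B -> .γ for every B-production
Closure: [S' -> .S, S -> .cBA]


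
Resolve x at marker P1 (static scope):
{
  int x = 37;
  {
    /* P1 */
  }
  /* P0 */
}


P1's block does not declare x; resolves to the enclosing declaration at depth 0
x = 37


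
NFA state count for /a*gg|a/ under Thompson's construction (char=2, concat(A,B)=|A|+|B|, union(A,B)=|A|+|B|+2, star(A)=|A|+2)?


Syntax tree has 4 char leaf(s), 1 union(s), 1 star(s)
chars contribute 4×2 = 8; each union adds +2; each star adds +2
Total: 8 + 2 + 2 = 12 states


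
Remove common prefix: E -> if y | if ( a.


Common prefix: 'if'
Factored: E -> if E', E' -> y | ( a


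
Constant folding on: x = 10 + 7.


10 + 7 = 17 at compile time
Optimized: x = 17


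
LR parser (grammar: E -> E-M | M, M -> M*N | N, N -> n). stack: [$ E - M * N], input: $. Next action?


handle 'M*N' on top
Action: reduce (M -> M*N)


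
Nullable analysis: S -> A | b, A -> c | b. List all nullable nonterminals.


A nonterminal is nullable iff some alternative derives ε (directly, or every symbol in it is nullable)
Nullable: {}


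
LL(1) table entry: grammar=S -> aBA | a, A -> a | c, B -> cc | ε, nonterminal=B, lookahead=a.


For [B, a]: ε is nullable and 'a' ∈ FOLLOW(B)
Entry: B -> ε


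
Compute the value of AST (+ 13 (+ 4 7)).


Evaluate inner: (+ 4 7) = 11
Evaluate root: (+ 13 11) = 24
Result: 24


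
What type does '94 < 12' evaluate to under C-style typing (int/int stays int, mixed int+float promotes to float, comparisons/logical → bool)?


Operand types: int < int
Rule: comparison yields bool
Result type: bool


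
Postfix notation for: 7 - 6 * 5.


* has higher precedence, evaluate 6*5 first
Postfix: 7 6 5 * -


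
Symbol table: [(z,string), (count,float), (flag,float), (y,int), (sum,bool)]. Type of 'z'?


Lookup 'z' → type string


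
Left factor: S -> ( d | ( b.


Common prefix: '('
Factored: S -> ( S', S' -> d | b


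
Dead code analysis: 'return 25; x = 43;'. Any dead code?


statement follows a return and is unreachable
Dead: 'x = 43'


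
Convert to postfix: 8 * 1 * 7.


Left to right (same or higher precedence on left)
Postfix: 8 1 * 7 *


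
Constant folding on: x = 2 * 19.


2 * 19 = 38 at compile time
Optimized: x = 38


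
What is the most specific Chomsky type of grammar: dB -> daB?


LHS has context (more than one symbol) and |LHS| ≤ |RHS|
Classification: Type 1 (Context-Sensitive)


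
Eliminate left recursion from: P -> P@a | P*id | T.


Left-recursive alternatives: P@a, P*id; non-recursive: T
Introduce P': P -> TP', P' -> @aP' | *idP' | ε


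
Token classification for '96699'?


Pattern: digits only
Type: INTEGER_LITERAL


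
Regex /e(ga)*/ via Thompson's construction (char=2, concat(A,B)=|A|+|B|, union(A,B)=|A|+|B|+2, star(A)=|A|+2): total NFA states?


Syntax tree has 3 char leaf(s), 0 union(s), 1 star(s)
chars contribute 3×2 = 6; each union adds +2; each star adds +2
Total: 6 + 0 + 2 = 8 states


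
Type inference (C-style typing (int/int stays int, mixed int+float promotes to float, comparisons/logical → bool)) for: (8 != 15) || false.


Operand types: bool || bool
Rule: logical operators take bool operands and yield bool
Result type: bool


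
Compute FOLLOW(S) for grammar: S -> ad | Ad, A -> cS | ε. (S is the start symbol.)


$ ∈ FOLLOW(S). For each A -> αBβ: add FIRST(β)\{ε} to FOLLOW(B); if β nullable, add FOLLOW(A).
FOLLOW(S) = {$, d}


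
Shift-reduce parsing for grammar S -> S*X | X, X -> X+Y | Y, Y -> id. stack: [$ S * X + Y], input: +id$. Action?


handle 'X+Y' on top
Action: reduce (X -> X+Y)


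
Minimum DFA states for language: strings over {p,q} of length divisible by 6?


Track length mod 6: states 0..5, accept at 0
Minimal DFA: 6 states


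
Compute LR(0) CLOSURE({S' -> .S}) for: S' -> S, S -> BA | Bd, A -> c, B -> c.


Start: S' -> .S
For each item with dot before a nonterminal B, add B -> .γ for every B-production
Closure: [S' -> .S, S -> .BA, S -> .Bd, B -> .c]


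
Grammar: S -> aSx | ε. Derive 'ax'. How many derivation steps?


Derivation: S => aSx => ax
Steps: 2


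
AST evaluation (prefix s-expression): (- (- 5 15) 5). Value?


Evaluate inner: (- 5 15) = -10
Evaluate root: (- -10 5) = -15
Result: -15


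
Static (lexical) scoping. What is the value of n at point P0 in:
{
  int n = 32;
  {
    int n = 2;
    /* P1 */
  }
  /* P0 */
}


n declared in the same block as P0
n = 32


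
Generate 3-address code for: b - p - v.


Break into single-operator statements:
t1 = b - p
t2 = t1 - v


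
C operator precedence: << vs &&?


'<<' is shift (level 8); '&&' is logical AND (level 2)
Higher level binds tighter
'<<' has higher precedence than '&&'


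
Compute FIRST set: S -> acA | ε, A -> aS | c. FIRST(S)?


Per alternative of S: FIRST(acA) = {a}; FIRST(ε) = {ε}
FIRST(S) = {a, ε}


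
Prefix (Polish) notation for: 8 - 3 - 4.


left-to-right (same/higher precedence on left): tree is (- (- 8 3) 4)
Prefix: - - 8 3 4


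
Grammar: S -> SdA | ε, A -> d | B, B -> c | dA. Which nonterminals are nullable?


A nonterminal is nullable iff some alternative derives ε (directly, or every symbol in it is nullable)
Nullable: {S}


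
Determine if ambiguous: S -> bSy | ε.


balanced b^n…y^n: each string has a unique parse
Unambiguous


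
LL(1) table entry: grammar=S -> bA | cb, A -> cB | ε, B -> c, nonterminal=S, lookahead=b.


For [S, b]: 'b' ∈ FIRST(bA)
Entry: S -> bA


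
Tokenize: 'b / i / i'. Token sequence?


Scan left to right, longest-match per lexeme
Tokens: ID(b), OP(/), ID(i), OP(/), ID(i)


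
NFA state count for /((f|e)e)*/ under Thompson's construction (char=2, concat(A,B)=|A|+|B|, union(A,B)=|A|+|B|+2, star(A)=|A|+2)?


Syntax tree has 3 char leaf(s), 1 union(s), 1 star(s)
chars contribute 3×2 = 6; each union adds +2; each star adds +2
Total: 6 + 2 + 2 = 10 states


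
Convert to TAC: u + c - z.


Break into single-operator statements:
t1 = u + c
t2 = t1 - z


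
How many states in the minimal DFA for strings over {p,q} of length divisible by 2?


Track length mod 2: states 0..1, accept at 0
Minimal DFA: 2 states


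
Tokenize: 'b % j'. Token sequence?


Scan left to right, longest-match per lexeme
Tokens: ID(b), OP(%), ID(j)


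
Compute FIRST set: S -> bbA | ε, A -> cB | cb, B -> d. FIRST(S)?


Per alternative of S: FIRST(bbA) = {b}; FIRST(ε) = {ε}
FIRST(S) = {b, ε}


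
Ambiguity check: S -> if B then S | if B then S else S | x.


dangling else: 'if B then if B then x else x' parses two ways
Ambiguous


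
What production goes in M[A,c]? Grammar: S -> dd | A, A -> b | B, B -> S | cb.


For [A, c]: 'c' ∈ FIRST(B)
Entry: A -> B


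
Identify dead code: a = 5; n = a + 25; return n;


a is read by n's definition; n is returned
No dead code


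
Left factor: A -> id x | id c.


Common prefix: 'id'
Factored: A -> id A', A' -> x | c


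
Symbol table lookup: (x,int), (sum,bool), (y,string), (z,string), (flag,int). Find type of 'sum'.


Lookup 'sum' → type bool


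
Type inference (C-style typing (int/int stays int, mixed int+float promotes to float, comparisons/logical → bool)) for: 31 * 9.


Operand types: int * int
Rule: mixed int/float promotes to float; int/int stays int
Result type: int


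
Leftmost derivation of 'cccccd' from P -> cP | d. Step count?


Derivation: P => cP => ccP => cccP => ccccP => cccccP => cccccd
Steps: 6


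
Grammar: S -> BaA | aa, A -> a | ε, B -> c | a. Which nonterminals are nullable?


A nonterminal is nullable iff some alternative derives ε (directly, or every symbol in it is nullable)
Nullable: {A}


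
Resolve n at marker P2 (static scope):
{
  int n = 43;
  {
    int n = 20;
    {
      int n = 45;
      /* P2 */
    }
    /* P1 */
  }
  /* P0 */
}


n declared in the same block as P2
n = 45


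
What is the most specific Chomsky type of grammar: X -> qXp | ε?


Single nonterminal LHS, but q^n p^n is not regular
Classification: Type 2 (Context-Free)


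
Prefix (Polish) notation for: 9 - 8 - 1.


left-to-right (same/higher precedence on left): tree is (- (- 9 8) 1)
Prefix: - - 9 8 1


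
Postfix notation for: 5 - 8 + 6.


Left to right (same or higher precedence on left)
Postfix: 5 8 - 6 +


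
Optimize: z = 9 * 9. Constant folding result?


9 * 9 = 81 at compile time
Optimized: z = 81


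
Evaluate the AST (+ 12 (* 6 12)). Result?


Evaluate inner: (* 6 12) = 72
Evaluate root: (+ 12 72) = 84
Result: 84


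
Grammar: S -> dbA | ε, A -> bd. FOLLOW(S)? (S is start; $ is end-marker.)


$ ∈ FOLLOW(S). For each A -> αBβ: add FIRST(β)\{ε} to FOLLOW(B); if β nullable, add FOLLOW(A).
FOLLOW(S) = {$}


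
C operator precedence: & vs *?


'*' is multiplicative (level 10); '&' is bitwise AND (level 5)
Higher level binds tighter
'*' has higher precedence than '&'


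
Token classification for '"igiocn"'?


Pattern: double-quoted sequence
Type: STRING_LITERAL


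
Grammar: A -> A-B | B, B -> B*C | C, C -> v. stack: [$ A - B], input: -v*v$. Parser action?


handle 'A-B' on top; lookahead ∈ FOLLOW(A) = {-, $}
Action: reduce (A -> A-B)


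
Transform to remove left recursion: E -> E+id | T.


Left-recursive alternatives: E+id; non-recursive: T
Introduce E': E -> TE', E' -> +idE' | ε


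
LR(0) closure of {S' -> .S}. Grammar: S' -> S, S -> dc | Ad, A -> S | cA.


Start: S' -> .S
For each item with dot before a nonterminal B, add B -> .γ for every B-production
Closure: [S' -> .S, S -> .dc, S -> .Ad, A -> .S, A -> .cA]


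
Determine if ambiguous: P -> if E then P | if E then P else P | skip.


dangling else: 'if E then if E then skip else skip' parses two ways
Ambiguous


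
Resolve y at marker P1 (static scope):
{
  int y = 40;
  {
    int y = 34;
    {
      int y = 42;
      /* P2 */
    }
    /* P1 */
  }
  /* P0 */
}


y declared in the same block as P1
y = 34


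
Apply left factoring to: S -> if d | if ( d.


Common prefix: 'if'
Factored: S -> if S', S' -> d | ( d


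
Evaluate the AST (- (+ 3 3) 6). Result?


Evaluate inner: (+ 3 3) = 6
Evaluate root: (- 6 6) = 0
Result: 0


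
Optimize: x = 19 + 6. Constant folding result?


19 + 6 = 25 at compile time
Optimized: x = 25


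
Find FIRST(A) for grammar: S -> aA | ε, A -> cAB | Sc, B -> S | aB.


Per alternative of A: FIRST(cAB) = {c}; FIRST(Sc) = {a, c}
FIRST(A) = {a, c}


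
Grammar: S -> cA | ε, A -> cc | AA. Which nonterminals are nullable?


A nonterminal is nullable iff some alternative derives ε (directly, or every symbol in it is nullable)
Nullable: {S}


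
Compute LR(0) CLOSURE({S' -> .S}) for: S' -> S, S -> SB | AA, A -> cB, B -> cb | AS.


Start: S' -> .S
For each item with dot before a nonterminal B, add B -> .γ for every B-production
Closure: [S' -> .S, S -> .SB, S -> .AA, A -> .cB]


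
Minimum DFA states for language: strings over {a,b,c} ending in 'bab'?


Track the longest suffix of input matching a prefix of 'bab': 4 classes (prefixes of length 0..3)
Minimal DFA: 4 states


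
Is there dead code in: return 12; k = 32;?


statement follows a return and is unreachable
Dead: 'k = 32'


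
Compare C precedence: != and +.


'+' is additive (level 9); '!=' is equality (level 6)
Higher level binds tighter
'+' has higher precedence than '!='


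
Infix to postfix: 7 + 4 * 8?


* has higher precedence, evaluate 4*8 first
Postfix: 7 4 8 * +


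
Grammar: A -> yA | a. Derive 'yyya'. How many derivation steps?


Derivation: A => yA => yyA => yyyA => yyya
Steps: 4


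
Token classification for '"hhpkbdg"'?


Pattern: double-quoted sequence
Type: STRING_LITERAL


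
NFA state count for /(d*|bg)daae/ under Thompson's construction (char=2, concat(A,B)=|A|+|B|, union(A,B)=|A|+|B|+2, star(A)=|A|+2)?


Syntax tree has 7 char leaf(s), 1 union(s), 1 star(s)
chars contribute 7×2 = 14; each union adds +2; each star adds +2
Total: 14 + 2 + 2 = 18 states


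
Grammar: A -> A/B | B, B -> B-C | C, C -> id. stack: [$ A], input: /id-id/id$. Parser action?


shift '/' to continue A -> A/B
Action: shift


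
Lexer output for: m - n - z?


Scan left to right, longest-match per lexeme
Tokens: ID(m), OP(-), ID(n), OP(-), ID(z)


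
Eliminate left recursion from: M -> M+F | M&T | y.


Left-recursive alternatives: M+F, M&T; non-recursive: y
Introduce M': M -> yM', M' -> +FM' | &TM' | ε


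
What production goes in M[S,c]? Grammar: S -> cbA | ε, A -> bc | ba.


For [S, c]: 'c' ∈ FIRST(cbA)
Entry: S -> cbA


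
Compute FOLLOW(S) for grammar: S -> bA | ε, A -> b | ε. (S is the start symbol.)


$ ∈ FOLLOW(S). For each A -> αBβ: add FIRST(β)\{ε} to FOLLOW(B); if β nullable, add FOLLOW(A).
FOLLOW(S) = {$}


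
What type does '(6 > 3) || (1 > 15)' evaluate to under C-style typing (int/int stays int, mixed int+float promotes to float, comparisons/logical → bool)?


Operand types: bool || bool
Rule: logical operators take bool operands and yield bool
Result type: bool


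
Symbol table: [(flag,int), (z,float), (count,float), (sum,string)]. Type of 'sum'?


Lookup 'sum' → type string


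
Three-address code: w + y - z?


Break into single-operator statements:
t1 = w + y
t2 = t1 - z


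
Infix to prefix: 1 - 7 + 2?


left-to-right (same/higher precedence on left): tree is (+ (- 1 7) 2)
Prefix: + - 1 7 2


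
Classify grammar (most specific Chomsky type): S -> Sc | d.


Left-linear: every RHS is a terminal or one nonterminal followed by a terminal
Classification: Type 3 (Regular)


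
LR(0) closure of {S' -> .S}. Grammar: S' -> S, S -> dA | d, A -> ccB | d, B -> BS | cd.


Start: S' -> .S
For each item with dot before a nonterminal B, add B -> .γ for every B-production
Closure: [S' -> .S, S -> .dA, S -> .d]


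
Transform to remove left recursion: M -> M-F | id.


Left-recursive alternatives: M-F; non-recursive: id
Introduce M': M -> idM', M' -> -FM' | ε


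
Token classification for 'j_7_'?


Pattern: letter/underscore followed by alphanumerics, not a keyword
Type: IDENTIFIER


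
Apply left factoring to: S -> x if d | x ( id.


Common prefix: 'x'
Factored: S -> x S', S' -> if d | ( id


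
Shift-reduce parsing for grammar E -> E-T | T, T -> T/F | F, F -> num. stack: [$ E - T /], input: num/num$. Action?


no handle; shift 'num'
Action: shift


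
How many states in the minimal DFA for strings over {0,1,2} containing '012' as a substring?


KMP-style automaton: 3 progress states + 1 absorbing accept = 4
Minimal DFA: 4 states


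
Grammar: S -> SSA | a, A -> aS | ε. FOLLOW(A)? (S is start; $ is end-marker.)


$ ∈ FOLLOW(S). For each A -> αBβ: add FIRST(β)\{ε} to FOLLOW(B); if β nullable, add FOLLOW(A).
FOLLOW(A) = {$, a}


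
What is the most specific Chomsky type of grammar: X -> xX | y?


Right-linear: every RHS is a terminal or a terminal followed by one nonterminal
Classification: Type 3 (Regular)


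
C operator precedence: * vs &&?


'*' is multiplicative (level 10); '&&' is logical AND (level 2)
Higher level binds tighter
'*' has higher precedence than '&&'


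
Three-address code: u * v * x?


Break into single-operator statements:
t1 = u * v
t2 = t1 * x


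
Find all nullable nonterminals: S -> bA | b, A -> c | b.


A nonterminal is nullable iff some alternative derives ε (directly, or every symbol in it is nullable)
Nullable: {}


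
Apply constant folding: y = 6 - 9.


6 - 9 = -3 at compile time
Optimized: y = -3


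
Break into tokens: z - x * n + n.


Scan left to right, longest-match per lexeme
Tokens: ID(z), OP(-), ID(x), OP(*), ID(n), OP(+), ID(n)


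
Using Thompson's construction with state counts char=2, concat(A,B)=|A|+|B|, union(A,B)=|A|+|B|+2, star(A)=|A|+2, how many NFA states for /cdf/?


Syntax tree has 3 char leaf(s), 0 union(s), 0 star(s)
chars contribute 3×2 = 6; each union adds +2; each star adds +2
Total: 6 + 0 + 0 = 6 states


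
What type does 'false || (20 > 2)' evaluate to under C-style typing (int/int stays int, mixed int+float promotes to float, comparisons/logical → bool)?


Operand types: bool || bool
Rule: logical operators take bool operands and yield bool
Result type: bool


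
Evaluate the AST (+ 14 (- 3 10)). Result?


Evaluate inner: (- 3 10) = -7
Evaluate root: (+ 14 -7) = 7
Result: 7


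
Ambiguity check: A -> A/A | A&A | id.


'id/id&id' has two parse trees (no precedence encoded between / and &)
Ambiguous


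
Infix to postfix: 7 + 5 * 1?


* has higher precedence, evaluate 5*1 first
Postfix: 7 5 1 * +


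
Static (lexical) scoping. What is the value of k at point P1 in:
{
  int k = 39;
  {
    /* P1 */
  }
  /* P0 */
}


P1's block does not declare k; resolves to the enclosing declaration at depth 0
k = 39


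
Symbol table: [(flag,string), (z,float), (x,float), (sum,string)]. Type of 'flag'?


Lookup 'flag' → type string


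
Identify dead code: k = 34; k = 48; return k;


first assignment to k is overwritten before any read
Dead: 'k = 34'


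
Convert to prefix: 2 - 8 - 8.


left-to-right (same/higher precedence on left): tree is (- (- 2 8) 8)
Prefix: - - 2 8 8


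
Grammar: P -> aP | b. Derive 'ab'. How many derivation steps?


Derivation: P => aP => ab
Steps: 2


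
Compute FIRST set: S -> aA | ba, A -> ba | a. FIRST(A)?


Per alternative of A: FIRST(ba) = {b}; FIRST(a) = {a}
FIRST(A) = {a, b}


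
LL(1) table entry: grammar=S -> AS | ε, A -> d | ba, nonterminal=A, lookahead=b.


For [A, b]: 'b' ∈ FIRST(ba)
Entry: A -> ba


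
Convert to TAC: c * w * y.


Break into single-operator statements:
t1 = c * w
t2 = t1 * y


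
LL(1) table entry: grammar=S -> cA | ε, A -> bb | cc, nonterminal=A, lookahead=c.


For [A, c]: 'c' ∈ FIRST(cc)
Entry: A -> cc


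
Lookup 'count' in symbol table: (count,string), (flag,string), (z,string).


Lookup 'count' → type string


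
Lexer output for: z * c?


Scan left to right, longest-match per lexeme
Tokens: ID(z), OP(*), ID(c)


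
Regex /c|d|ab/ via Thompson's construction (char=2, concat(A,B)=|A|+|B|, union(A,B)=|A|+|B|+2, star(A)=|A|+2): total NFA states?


Syntax tree has 4 char leaf(s), 2 union(s), 0 star(s)
chars contribute 4×2 = 8; each union adds +2; each star adds +2
Total: 8 + 4 + 0 = 12 states


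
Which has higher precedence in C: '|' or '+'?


'+' is additive (level 9); '|' is bitwise OR (level 3)
Higher level binds tighter
'+' has higher precedence than '|'


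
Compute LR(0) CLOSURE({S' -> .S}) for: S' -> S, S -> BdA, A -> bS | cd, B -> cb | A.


Start: S' -> .S
For each item with dot before a nonterminal B, add B -> .γ for every B-production
Closure: [S' -> .S, S -> .BdA, B -> .cb, B -> .A, A -> .bS, A -> .cd]


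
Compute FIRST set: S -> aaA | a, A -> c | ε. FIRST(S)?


Per alternative of S: FIRST(aaA) = {a}; FIRST(a) = {a}
FIRST(S) = {a}


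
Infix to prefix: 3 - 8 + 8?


left-to-right (same/higher precedence on left): tree is (+ (- 3 8) 8)
Prefix: + - 3 8 8


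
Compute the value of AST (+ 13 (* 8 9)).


Evaluate inner: (* 8 9) = 72
Evaluate root: (+ 13 72) = 85
Result: 85


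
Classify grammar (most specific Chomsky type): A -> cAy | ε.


Single nonterminal LHS, but c^n y^n is not regular
Classification: Type 2 (Context-Free)


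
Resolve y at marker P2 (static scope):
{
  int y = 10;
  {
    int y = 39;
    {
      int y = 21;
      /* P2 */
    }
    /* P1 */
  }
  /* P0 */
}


y declared in the same block as P2
y = 21


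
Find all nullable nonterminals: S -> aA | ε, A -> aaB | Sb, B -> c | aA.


A nonterminal is nullable iff some alternative derives ε (directly, or every symbol in it is nullable)
Nullable: {S}


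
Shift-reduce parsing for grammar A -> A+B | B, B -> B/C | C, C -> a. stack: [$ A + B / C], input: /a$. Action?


handle 'B/C' on top
Action: reduce (B -> B/C)


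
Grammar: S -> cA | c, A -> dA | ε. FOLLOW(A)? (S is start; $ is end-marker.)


$ ∈ FOLLOW(S). For each A -> αBβ: add FIRST(β)\{ε} to FOLLOW(B); if β nullable, add FOLLOW(A).
FOLLOW(A) = {$}


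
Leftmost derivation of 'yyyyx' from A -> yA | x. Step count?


Derivation: A => yA => yyA => yyyA => yyyyA => yyyyx
Steps: 5


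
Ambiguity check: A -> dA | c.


right-linear, alternatives start with distinct terminals 'd' vs 'c': unique leftmost derivation
Unambiguous


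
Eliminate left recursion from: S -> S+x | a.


Left-recursive alternatives: S+x; non-recursive: a
Introduce S': S -> aS', S' -> +xS' | ε


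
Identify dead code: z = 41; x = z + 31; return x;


z is read by x's definition; x is returned
No dead code


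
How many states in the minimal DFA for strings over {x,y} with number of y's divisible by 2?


Track (count of y) mod 2: states 0..1, accept at 0
Minimal DFA: 2 states


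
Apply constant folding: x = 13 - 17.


13 - 17 = -4 at compile time
Optimized: x = -4


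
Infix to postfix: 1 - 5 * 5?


* has higher precedence, evaluate 5*5 first
Postfix: 1 5 5 * -


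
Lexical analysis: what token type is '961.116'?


Pattern: digits with a decimal point
Type: FLOAT_LITERAL


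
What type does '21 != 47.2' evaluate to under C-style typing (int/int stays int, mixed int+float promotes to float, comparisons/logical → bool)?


Operand types: int != float
Rule: comparison yields bool
Result type: bool


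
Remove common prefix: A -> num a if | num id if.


Common prefix: 'num'
Factored: A -> num A', A' -> a if | id if


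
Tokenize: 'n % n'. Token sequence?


Scan left to right, longest-match per lexeme
Tokens: ID(n), OP(%), ID(n)


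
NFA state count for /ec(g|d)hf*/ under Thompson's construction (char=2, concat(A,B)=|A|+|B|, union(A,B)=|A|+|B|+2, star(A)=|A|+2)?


Syntax tree has 6 char leaf(s), 1 union(s), 1 star(s)
chars contribute 6×2 = 12; each union adds +2; each star adds +2
Total: 12 + 2 + 2 = 16 states


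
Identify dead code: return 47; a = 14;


statement follows a return and is unreachable
Dead: 'a = 14'


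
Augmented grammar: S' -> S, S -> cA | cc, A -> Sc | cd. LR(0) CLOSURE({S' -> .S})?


Start: S' -> .S
For each item with dot before a nonterminal B, add B -> .γ for every B-production
Closure: [S' -> .S, S -> .cA, S -> .cc]


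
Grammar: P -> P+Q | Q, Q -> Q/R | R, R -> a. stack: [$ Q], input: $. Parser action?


lookahead ∉ {/} so Q won't extend; reduce P -> Q
Action: reduce (P -> Q)


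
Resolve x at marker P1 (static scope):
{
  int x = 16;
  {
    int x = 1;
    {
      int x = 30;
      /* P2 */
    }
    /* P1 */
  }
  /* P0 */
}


x declared in the same block as P1
x = 1


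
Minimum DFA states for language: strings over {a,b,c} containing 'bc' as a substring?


KMP-style automaton: 2 progress states + 1 absorbing accept = 3
Minimal DFA: 3 states


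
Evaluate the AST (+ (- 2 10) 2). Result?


Evaluate inner: (- 2 10) = -8
Evaluate root: (+ -8 2) = -6
Result: -6


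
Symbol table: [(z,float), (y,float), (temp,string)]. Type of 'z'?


Lookup 'z' → type float


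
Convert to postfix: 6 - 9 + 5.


Left to right (same or higher precedence on left)
Postfix: 6 9 - 5 +


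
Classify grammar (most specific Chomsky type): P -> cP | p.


Right-linear: every RHS is a terminal or a terminal followed by one nonterminal
Classification: Type 3 (Regular)


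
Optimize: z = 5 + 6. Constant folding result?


5 + 6 = 11 at compile time
Optimized: z = 11


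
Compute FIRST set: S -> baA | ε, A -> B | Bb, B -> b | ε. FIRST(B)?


Per alternative of B: FIRST(b) = {b}; FIRST(ε) = {ε}
FIRST(B) = {b, ε}


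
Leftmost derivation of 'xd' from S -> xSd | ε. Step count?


Derivation: S => xSd => xd
Steps: 2


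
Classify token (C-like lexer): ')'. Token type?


Pattern: delimiter/punctuation
Type: PUNCTUATION


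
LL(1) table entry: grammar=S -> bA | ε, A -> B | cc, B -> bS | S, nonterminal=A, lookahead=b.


For [A, b]: 'b' ∈ FIRST(B)
Entry: A -> B


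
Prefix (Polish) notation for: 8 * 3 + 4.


left-to-right (same/higher precedence on left): tree is (+ (* 8 3) 4)
Prefix: + * 8 3 4


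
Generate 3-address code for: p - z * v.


Break into single-operator statements:
t1 = z * v
t2 = p - t1
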